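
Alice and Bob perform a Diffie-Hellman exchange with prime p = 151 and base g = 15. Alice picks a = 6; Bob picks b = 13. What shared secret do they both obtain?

98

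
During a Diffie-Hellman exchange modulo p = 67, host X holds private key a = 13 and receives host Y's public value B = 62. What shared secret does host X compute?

Shared key K = 62^13 mod 67.
62^1 ≡ 62 (mod 67)
62^2 = (62^1)^2 ≡ 62^2 = 3844 ≡ 25 (mod 67)
62^4 = (62^2)^2 ≡ 25^2 = 625 ≡ 22 (mod 67)
62^8 = (62^4)^2 ≡ 22^2 = 484 ≡ 15 (mod 67)
62^13 = 62^8 · 62^4 · 62^1 ≡ 15 · 22 · 62 ≡ 25 (mod 67).

25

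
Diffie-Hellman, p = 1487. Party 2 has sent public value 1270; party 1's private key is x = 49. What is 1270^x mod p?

Shared key K = 1270^49 mod 1487.
1270^1 ≡ 1270 (mod 1487)
1270^2 = (1270^1)^2 ≡ 1270^2 = 1612900 ≡ 992 (mod 1487)
1270^4 = (1270^2)^2 ≡ 992^2 = 984064 ≡ 1157 (mod 1487)
1270^8 = (1270^4)^2 ≡ 1157^2 = 1338649 ≡ 349 (mod 1487)
1270^16 = (1270^8)^2 ≡ 349^2 = 121801 ≡ 1354 (mod 1487)
1270^32 = (1270^16)^2 ≡ 1354^2 = 1833316 ≡ 1332 (mod 1487)
1270^49 = 1270^32 · 1270^16 · 1270^1 ≡ 1332 · 1354 · 1270 ≡ 928 (mod 1487).

928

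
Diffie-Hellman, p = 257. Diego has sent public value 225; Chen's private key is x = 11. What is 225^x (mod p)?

Shared key K = 225^11 mod 257.
225^1 ≡ 225 (mod 257)
225^2 = (225^1)^2 ≡ 225^2 = 50625 ≡ 253 (mod 257)
225^4 = (225^2)^2 ≡ 253^2 = 64009 ≡ 16 (mod 257)
225^8 = (225^4)^2 ≡ 16^2 = 256 ≡ 256 (mod 257)
225^11 = 225^8 · 225^2 · 225^1 ≡ 256 · 253 · 225 ≡ 129 (mod 257).

129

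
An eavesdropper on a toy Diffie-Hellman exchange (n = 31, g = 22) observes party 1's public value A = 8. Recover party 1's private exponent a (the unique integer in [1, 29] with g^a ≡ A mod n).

Try successive powers of 22 modulo 31:
22^1 ≡ 22
22^2 ≡ 19
22^3 ≡ 15
22^4 ≡ 20
22^5 ≡ 6
22^6 ≡ 8
Found: a = 6.

6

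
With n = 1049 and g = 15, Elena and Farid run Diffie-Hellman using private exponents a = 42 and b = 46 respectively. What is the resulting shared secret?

782

Farid sends B = g^b mod n = 15^46 mod 1049.
15^1 ≡ 15 (mod 1049)
15^2 = (15^1)^2 ≡ 15^2 = 225 ≡ 225 (mod 1049)
15^4 = (15^2)^2 ≡ 225^2 = 50625 ≡ 273 (mod 1049)
15^8 = (15^4)^2 ≡ 273^2 = 74529 ≡ 50 (mod 1049)
15^16 = (15^8)^2 ≡ 50^2 = 2500 ≡ 402 (mod 1049)
15^32 = (15^16)^2 ≡ 402^2 = 161604 ≡ 58 (mod 1049)
15^46 = 15^32 · 15^8 · 15^4 · 15^2 ≡ 58 · 50 · 273 · 225 ≡ 761 (mod 1049).
So B = 761. Elena then computes K = B^a mod n = 761^42 mod 1049.
761^1 ≡ 761 (mod 1049)
761^2 = (761^1)^2 ≡ 761^2 = 579121 ≡ 73 (mod 1049)
761^4 = (761^2)^2 ≡ 73^2 = 5329 ≡ 84 (mod 1049)
761^8 = (761^4)^2 ≡ 84^2 = 7056 ≡ 762 (mod 1049)
761^16 = (761^8)^2 ≡ 762^2 = 580644 ≡ 547 (mod 1049)
761^32 = (761^16)^2 ≡ 547^2 = 299209 ≡ 244 (mod 1049)
761^42 = 761^32 · 761^8 · 761^2 ≡ 244 · 762 · 73 ≡ 782 (mod 1049).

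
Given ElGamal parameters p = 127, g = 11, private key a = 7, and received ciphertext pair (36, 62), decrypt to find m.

Shared mask s = c₁^a mod p = 36^7 mod 127.
36^1 ≡ 36 (mod 127)
36^2 = (36^1)^2 ≡ 36^2 = 1296 ≡ 26 (mod 127)
36^4 = (36^2)^2 ≡ 26^2 = 676 ≡ 41 (mod 127)
36^7 = 36^4 · 36^2 · 36^1 ≡ 41 · 26 · 36 ≡ 22 (mod 127).
So s = 22; s⁻¹ ≡ 52 (mod 127).
m = c₂ · s⁻¹ mod 127 = 62 · 52 mod 127 = 49.

49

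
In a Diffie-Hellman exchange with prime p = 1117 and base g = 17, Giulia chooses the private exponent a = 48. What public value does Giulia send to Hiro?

Public value = 17^48 (mod 1117).
17^1 ≡ 17 (mod 1117)
17^2 = (17^1)^2 ≡ 17^2 = 289 ≡ 289 (mod 1117)
17^4 = (17^2)^2 ≡ 289^2 = 83521 ≡ 863 (mod 1117)
17^8 = (17^4)^2 ≡ 863^2 = 744769 ≡ 847 (mod 1117)
17^16 = (17^8)^2 ≡ 847^2 = 717409 ≡ 295 (mod 1117)
17^32 = (17^16)^2 ≡ 295^2 = 87025 ≡ 1016 (mod 1117)
17^48 = 17^32 · 17^16 ≡ 1016 · 295 ≡ 364 (mod 1117).

364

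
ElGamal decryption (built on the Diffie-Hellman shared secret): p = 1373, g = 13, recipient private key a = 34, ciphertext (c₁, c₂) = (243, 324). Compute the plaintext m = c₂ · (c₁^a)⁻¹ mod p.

Shared mask s = c₁^a mod p = 243^34 mod 1373.
243^1 ≡ 243 (mod 1373)
243^2 = (243^1)^2 ≡ 243^2 = 59049 ≡ 10 (mod 1373)
243^4 = (243^2)^2 ≡ 10^2 = 100 ≡ 100 (mod 1373)
243^8 = (243^4)^2 ≡ 100^2 = 10000 ≡ 389 (mod 1373)
243^16 = (243^8)^2 ≡ 389^2 = 151321 ≡ 291 (mod 1373)
243^32 = (243^16)^2 ≡ 291^2 = 84681 ≡ 928 (mod 1373)
243^34 = 243^32 · 243^2 ≡ 928 · 10 ≡ 1042 (mod 1373).
So s = 1042; s⁻¹ ≡ 1261 (mod 1373).
m = c₂ · s⁻¹ mod 1373 = 324 · 1261 mod 1373 = 783.

783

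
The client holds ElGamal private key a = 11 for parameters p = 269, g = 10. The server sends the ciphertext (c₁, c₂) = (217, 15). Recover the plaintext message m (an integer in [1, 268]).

Shared mask s = c₁^a mod p = 217^11 mod 269.
217^1 ≡ 217 (mod 269)
217^2 = (217^1)^2 ≡ 217^2 = 47089 ≡ 14 (mod 269)
217^4 = (217^2)^2 ≡ 14^2 = 196 ≡ 196 (mod 269)
217^8 = (217^4)^2 ≡ 196^2 = 38416 ≡ 218 (mod 269)
217^11 = 217^8 · 217^2 · 217^1 ≡ 218 · 14 · 217 ≡ 6 (mod 269).
So s = 6; s⁻¹ ≡ 45 (mod 269).
m = c₂ · s⁻¹ mod 269 = 15 · 45 mod 269 = 137.

137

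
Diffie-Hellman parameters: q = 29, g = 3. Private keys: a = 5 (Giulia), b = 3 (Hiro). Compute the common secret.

Hiro sends B = g^b mod q = 3^3 mod 29.
3^1 ≡ 3 (mod 29)
3^2 = (3^1)^2 ≡ 3^2 = 9 ≡ 9 (mod 29)
3^3 = 3^2 · 3^1 ≡ 9 · 3 ≡ 27 (mod 29).
So B = 27. Giulia then computes K = B^a mod q = 27^5 mod 29.
27^1 ≡ 27 (mod 29)
27^2 = (27^1)^2 ≡ 27^2 = 729 ≡ 4 (mod 29)
27^4 = (27^2)^2 ≡ 4^2 = 16 ≡ 16 (mod 29)
27^5 = 27^4 · 27^1 ≡ 16 · 27 ≡ 26 (mod 29).

26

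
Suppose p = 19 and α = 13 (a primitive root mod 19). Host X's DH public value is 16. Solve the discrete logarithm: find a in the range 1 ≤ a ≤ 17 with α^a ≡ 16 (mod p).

Try successive powers of 13 modulo 19:
13^1 ≡ 13
13^2 ≡ 17
13^3 ≡ 12
13^4 ≡ 4
13^5 ≡ 14
13^6 ≡ 11
13^7 ≡ 10
13^8 ≡ 16
Found: a = 8.

8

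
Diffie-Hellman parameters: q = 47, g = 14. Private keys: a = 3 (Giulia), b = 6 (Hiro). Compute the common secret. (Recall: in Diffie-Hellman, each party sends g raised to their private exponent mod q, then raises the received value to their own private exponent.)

Giulia sends A = g^a mod q = 14^3 mod 47.
14^1 ≡ 14 (mod 47)
14^2 = (14^1)^2 ≡ 14^2 = 196 ≡ 8 (mod 47)
14^3 = 14^2 · 14^1 ≡ 8 · 14 ≡ 18 (mod 47).
So A = 18. Hiro then computes K = A^b mod q = 18^6 mod 47.
18^1 ≡ 18 (mod 47)
18^2 = (18^1)^2 ≡ 18^2 = 324 ≡ 42 (mod 47)
18^4 = (18^2)^2 ≡ 42^2 = 1764 ≡ 25 (mod 47)
18^6 = 18^4 · 18^2 ≡ 25 · 42 ≡ 16 (mod 47).

16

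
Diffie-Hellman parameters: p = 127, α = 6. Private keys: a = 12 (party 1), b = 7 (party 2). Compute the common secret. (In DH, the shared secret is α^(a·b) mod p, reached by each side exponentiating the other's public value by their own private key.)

19

Party 1 sends A = α^a mod p = 6^12 mod 127.
6^1 ≡ 6 (mod 127)
6^2 = (6^1)^2 ≡ 6^2 = 36 ≡ 36 (mod 127)
6^4 = (6^2)^2 ≡ 36^2 = 1296 ≡ 26 (mod 127)
6^8 = (6^4)^2 ≡ 26^2 = 676 ≡ 41 (mod 127)
6^12 = 6^8 · 6^4 ≡ 41 · 26 ≡ 50 (mod 127).
So A = 50. Party 2 then computes K = A^b mod p = 50^7 mod 127.
50^1 ≡ 50 (mod 127)
50^2 = (50^1)^2 ≡ 50^2 = 2500 ≡ 87 (mod 127)
50^4 = (50^2)^2 ≡ 87^2 = 7569 ≡ 76 (mod 127)
50^7 = 50^4 · 50^2 · 50^1 ≡ 76 · 87 · 50 ≡ 19 (mod 127).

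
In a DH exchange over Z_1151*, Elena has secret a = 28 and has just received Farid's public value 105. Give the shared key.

467

Shared key K = 105^28 mod 1151.
105^1 ≡ 105 (mod 1151)
105^2 = (105^1)^2 ≡ 105^2 = 11025 ≡ 666 (mod 1151)
105^4 = (105^2)^2 ≡ 666^2 = 443556 ≡ 421 (mod 1151)
105^8 = (105^4)^2 ≡ 421^2 = 177241 ≡ 1138 (mod 1151)
105^16 = (105^8)^2 ≡ 1138^2 = 1295044 ≡ 169 (mod 1151)
105^28 = 105^16 · 105^8 · 105^4 ≡ 169 · 1138 · 421 ≡ 467 (mod 1151).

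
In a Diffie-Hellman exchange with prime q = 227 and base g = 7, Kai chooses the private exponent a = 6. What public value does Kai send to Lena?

63

Public value = 7^6 (mod 227).
7^1 ≡ 7 (mod 227)
7^2 = (7^1)^2 ≡ 7^2 = 49 ≡ 49 (mod 227)
7^4 = (7^2)^2 ≡ 49^2 = 2401 ≡ 131 (mod 227)
7^6 = 7^4 · 7^2 ≡ 131 · 49 ≡ 63 (mod 227).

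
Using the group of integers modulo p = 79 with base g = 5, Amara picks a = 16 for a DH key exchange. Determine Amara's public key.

31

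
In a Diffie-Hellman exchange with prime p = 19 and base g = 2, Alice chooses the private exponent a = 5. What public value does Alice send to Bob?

13

Public value = 2^{5} \pmod{19}.
2^1 ≡ 2 (mod 19)
2^2 = (2^1)^2 ≡ 2^2 = 4 ≡ 4 (mod 19)
2^4 = (2^2)^2 ≡ 4^2 = 16 ≡ 16 (mod 19)
2^5 = 2^4 · 2^1 ≡ 16 · 2 ≡ 13 (mod 19).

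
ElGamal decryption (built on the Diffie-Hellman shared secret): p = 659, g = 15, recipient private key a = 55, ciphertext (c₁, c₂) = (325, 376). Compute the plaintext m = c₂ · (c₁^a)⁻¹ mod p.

203

Shared mask s = c₁^a mod p = 325^55 mod 659.
325^1 ≡ 325 (mod 659)
325^2 = (325^1)^2 ≡ 325^2 = 105625 ≡ 185 (mod 659)
325^4 = (325^2)^2 ≡ 185^2 = 34225 ≡ 616 (mod 659)
325^8 = (325^4)^2 ≡ 616^2 = 379456 ≡ 531 (mod 659)
325^16 = (325^8)^2 ≡ 531^2 = 281961 ≡ 568 (mod 659)
325^32 = (325^16)^2 ≡ 568^2 = 322624 ≡ 373 (mod 659)
325^55 = 325^32 · 325^16 · 325^4 · 325^2 · 325^1 ≡ 373 · 568 · 616 · 185 · 325 ≡ 531 (mod 659).
So s = 531; s⁻¹ ≡ 139 (mod 659).
m = c₂ · s⁻¹ mod 659 = 376 · 139 mod 659 = 203.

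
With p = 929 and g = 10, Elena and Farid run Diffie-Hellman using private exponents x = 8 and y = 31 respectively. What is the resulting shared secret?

Elena sends A = g^x mod p = 10^8 mod 929.
10^1 ≡ 10 (mod 929)
10^2 = (10^1)^2 ≡ 10^2 = 100 ≡ 100 (mod 929)
10^4 = (10^2)^2 ≡ 100^2 = 10000 ≡ 710 (mod 929)
10^8 = (10^4)^2 ≡ 710^2 = 504100 ≡ 582 (mod 929)
So A = 582. Farid then computes K = A^y mod p = 582^31 mod 929.
582^1 ≡ 582 (mod 929)
582^2 = (582^1)^2 ≡ 582^2 = 338724 ≡ 568 (mod 929)
582^4 = (582^2)^2 ≡ 568^2 = 322624 ≡ 261 (mod 929)
582^8 = (582^4)^2 ≡ 261^2 = 68121 ≡ 304 (mod 929)
582^16 = (582^8)^2 ≡ 304^2 = 92416 ≡ 445 (mod 929)
582^31 = 582^16 · 582^8 · 582^4 · 582^2 · 582^1 ≡ 445 · 304 · 261 · 568 · 582 ≡ 361 (mod 929).

361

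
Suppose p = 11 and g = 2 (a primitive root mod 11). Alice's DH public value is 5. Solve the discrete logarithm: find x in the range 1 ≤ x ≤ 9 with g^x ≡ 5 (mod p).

Try successive powers of 2 modulo 11:
2^1 ≡ 2
2^2 ≡ 4
2^3 ≡ 8
2^4 ≡ 5
Found: x = 4.

4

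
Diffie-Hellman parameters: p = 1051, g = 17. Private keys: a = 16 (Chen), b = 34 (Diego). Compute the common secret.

Diego sends B = g^b mod p = 17^34 mod 1051.
17^1 ≡ 17 (mod 1051)
17^2 = (17^1)^2 ≡ 17^2 = 289 ≡ 289 (mod 1051)
17^4 = (17^2)^2 ≡ 289^2 = 83521 ≡ 492 (mod 1051)
17^8 = (17^4)^2 ≡ 492^2 = 242064 ≡ 334 (mod 1051)
17^16 = (17^8)^2 ≡ 334^2 = 111556 ≡ 150 (mod 1051)
17^32 = (17^16)^2 ≡ 150^2 = 22500 ≡ 429 (mod 1051)
17^34 = 17^32 · 17^2 ≡ 429 · 289 ≡ 1014 (mod 1051).
So B = 1014. Chen then computes K = B^a mod p = 1014^16 mod 1051.
1014^1 ≡ 1014 (mod 1051)
1014^2 = (1014^1)^2 ≡ 1014^2 = 1028196 ≡ 318 (mod 1051)
1014^4 = (1014^2)^2 ≡ 318^2 = 101124 ≡ 228 (mod 1051)
1014^8 = (1014^4)^2 ≡ 228^2 = 51984 ≡ 485 (mod 1051)
1014^16 = (1014^8)^2 ≡ 485^2 = 235225 ≡ 852 (mod 1051)

852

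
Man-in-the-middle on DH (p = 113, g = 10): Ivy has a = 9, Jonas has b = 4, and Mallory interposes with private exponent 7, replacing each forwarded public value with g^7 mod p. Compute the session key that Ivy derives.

48

Ivy receives Mallory's public value M = 10^7 mod 113 instead of the honest one.
10^1 ≡ 10 (mod 113)
10^2 = (10^1)^2 ≡ 10^2 = 100 ≡ 100 (mod 113)
10^4 = (10^2)^2 ≡ 100^2 = 10000 ≡ 56 (mod 113)
10^7 = 10^4 · 10^2 · 10^1 ≡ 56 · 100 · 10 ≡ 65 (mod 113).
So M = 65. Ivy computes K = M^9 mod 113.
65^1 ≡ 65 (mod 113)
65^2 = (65^1)^2 ≡ 65^2 = 4225 ≡ 44 (mod 113)
65^4 = (65^2)^2 ≡ 44^2 = 1936 ≡ 15 (mod 113)
65^8 = (65^4)^2 ≡ 15^2 = 225 ≡ 112 (mod 113)
65^9 = 65^8 · 65^1 ≡ 112 · 65 ≡ 48 (mod 113).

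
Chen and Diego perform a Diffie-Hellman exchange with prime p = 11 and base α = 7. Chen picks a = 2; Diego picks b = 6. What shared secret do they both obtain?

5

Diego sends B = α^b mod p = 7^6 mod 11.
7^1 ≡ 7 (mod 11)
7^2 = (7^1)^2 ≡ 7^2 = 49 ≡ 5 (mod 11)
7^4 = (7^2)^2 ≡ 5^2 = 25 ≡ 3 (mod 11)
7^6 = 7^4 · 7^2 ≡ 3 · 5 ≡ 4 (mod 11).
So B = 4. Chen then computes K = B^a mod p = 4^2 mod 11.
4^1 ≡ 4 (mod 11)
4^2 = (4^1)^2 ≡ 4^2 = 16 ≡ 5 (mod 11)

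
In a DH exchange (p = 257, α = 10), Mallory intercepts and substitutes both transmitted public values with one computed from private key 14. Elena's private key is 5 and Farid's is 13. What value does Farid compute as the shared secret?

135

Farid receives Mallory's public value M = 10^14 mod 257 instead of the honest one.
10^1 ≡ 10 (mod 257)
10^2 = (10^1)^2 ≡ 10^2 = 100 ≡ 100 (mod 257)
10^4 = (10^2)^2 ≡ 100^2 = 10000 ≡ 234 (mod 257)
10^8 = (10^4)^2 ≡ 234^2 = 54756 ≡ 15 (mod 257)
10^14 = 10^8 · 10^4 · 10^2 ≡ 15 · 234 · 100 ≡ 195 (mod 257).
So M = 195. Farid computes K = M^13 mod 257.
195^1 ≡ 195 (mod 257)
195^2 = (195^1)^2 ≡ 195^2 = 38025 ≡ 246 (mod 257)
195^4 = (195^2)^2 ≡ 246^2 = 60516 ≡ 121 (mod 257)
195^8 = (195^4)^2 ≡ 121^2 = 14641 ≡ 249 (mod 257)
195^13 = 195^8 · 195^4 · 195^1 ≡ 249 · 121 · 195 ≡ 135 (mod 257).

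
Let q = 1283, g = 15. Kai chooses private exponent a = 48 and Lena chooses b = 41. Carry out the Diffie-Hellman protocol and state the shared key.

963

Lena sends B = g^b mod q = 15^41 mod 1283.
15^1 ≡ 15 (mod 1283)
15^2 = (15^1)^2 ≡ 15^2 = 225 ≡ 225 (mod 1283)
15^4 = (15^2)^2 ≡ 225^2 = 50625 ≡ 588 (mod 1283)
15^8 = (15^4)^2 ≡ 588^2 = 345744 ≡ 617 (mod 1283)
15^16 = (15^8)^2 ≡ 617^2 = 380689 ≡ 921 (mod 1283)
15^32 = (15^16)^2 ≡ 921^2 = 848241 ≡ 178 (mod 1283)
15^41 = 15^32 · 15^8 · 15^1 ≡ 178 · 617 · 15 ≡ 18 (mod 1283).
So B = 18. Kai then computes K = B^a mod q = 18^48 mod 1283.
18^1 ≡ 18 (mod 1283)
18^2 = (18^1)^2 ≡ 18^2 = 324 ≡ 324 (mod 1283)
18^4 = (18^2)^2 ≡ 324^2 = 104976 ≡ 1053 (mod 1283)
18^8 = (18^4)^2 ≡ 1053^2 = 1108809 ≡ 297 (mod 1283)
18^16 = (18^8)^2 ≡ 297^2 = 88209 ≡ 965 (mod 1283)
18^32 = (18^16)^2 ≡ 965^2 = 931225 ≡ 1050 (mod 1283)
18^48 = 18^32 · 18^16 ≡ 1050 · 965 ≡ 963 (mod 1283).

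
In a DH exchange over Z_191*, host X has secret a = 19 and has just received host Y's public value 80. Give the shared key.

109

Shared key K = 80^19 mod 191.
80^1 ≡ 80 (mod 191)
80^2 = (80^1)^2 ≡ 80^2 = 6400 ≡ 97 (mod 191)
80^4 = (80^2)^2 ≡ 97^2 = 9409 ≡ 50 (mod 191)
80^8 = (80^4)^2 ≡ 50^2 = 2500 ≡ 17 (mod 191)
80^16 = (80^8)^2 ≡ 17^2 = 289 ≡ 98 (mod 191)
80^19 = 80^16 · 80^2 · 80^1 ≡ 98 · 97 · 80 ≡ 109 (mod 191).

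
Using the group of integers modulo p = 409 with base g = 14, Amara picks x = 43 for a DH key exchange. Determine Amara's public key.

Public value = 14^43 mod 409.
14^1 ≡ 14 (mod 409)
14^2 = (14^1)^2 ≡ 14^2 = 196 ≡ 196 (mod 409)
14^4 = (14^2)^2 ≡ 196^2 = 38416 ≡ 379 (mod 409)
14^8 = (14^4)^2 ≡ 379^2 = 143641 ≡ 82 (mod 409)
14^16 = (14^8)^2 ≡ 82^2 = 6724 ≡ 180 (mod 409)
14^32 = (14^16)^2 ≡ 180^2 = 32400 ≡ 89 (mod 409)
14^43 = 14^32 · 14^8 · 14^2 · 14^1 ≡ 89 · 82 · 196 · 14 ≡ 254 (mod 409).

254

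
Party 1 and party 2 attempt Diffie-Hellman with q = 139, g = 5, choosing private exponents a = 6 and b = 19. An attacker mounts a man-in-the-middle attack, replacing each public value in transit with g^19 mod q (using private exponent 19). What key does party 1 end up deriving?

64

Party 1 receives an attacker's public value M = 5^19 mod 139 instead of the honest one.
5^1 ≡ 5 (mod 139)
5^2 = (5^1)^2 ≡ 5^2 = 25 ≡ 25 (mod 139)
5^4 = (5^2)^2 ≡ 25^2 = 625 ≡ 69 (mod 139)
5^8 = (5^4)^2 ≡ 69^2 = 4761 ≡ 35 (mod 139)
5^16 = (5^8)^2 ≡ 35^2 = 1225 ≡ 113 (mod 139)
5^19 = 5^16 · 5^2 · 5^1 ≡ 113 · 25 · 5 ≡ 86 (mod 139).
So M = 86. Party 1 computes K = M^6 mod 139.
86^1 ≡ 86 (mod 139)
86^2 = (86^1)^2 ≡ 86^2 = 7396 ≡ 29 (mod 139)
86^4 = (86^2)^2 ≡ 29^2 = 841 ≡ 7 (mod 139)
86^6 = 86^4 · 86^2 ≡ 7 · 29 ≡ 64 (mod 139).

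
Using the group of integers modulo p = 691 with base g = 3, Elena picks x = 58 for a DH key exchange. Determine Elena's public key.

Public value = 3^{58} \pmod{691}.
3^1 ≡ 3 (mod 691)
3^2 = (3^1)^2 ≡ 3^2 = 9 ≡ 9 (mod 691)
3^4 = (3^2)^2 ≡ 9^2 = 81 ≡ 81 (mod 691)
3^8 = (3^4)^2 ≡ 81^2 = 6561 ≡ 342 (mod 691)
3^16 = (3^8)^2 ≡ 342^2 = 116964 ≡ 185 (mod 691)
3^32 = (3^16)^2 ≡ 185^2 = 34225 ≡ 366 (mod 691)
3^58 = 3^32 · 3^16 · 3^8 · 3^2 ≡ 366 · 185 · 342 · 9 ≡ 252 (mod 691).

252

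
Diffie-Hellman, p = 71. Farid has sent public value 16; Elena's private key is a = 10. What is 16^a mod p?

32

Shared key K = 16^10 mod 71.
16^1 ≡ 16 (mod 71)
16^2 = (16^1)^2 ≡ 16^2 = 256 ≡ 43 (mod 71)
16^4 = (16^2)^2 ≡ 43^2 = 1849 ≡ 3 (mod 71)
16^8 = (16^4)^2 ≡ 3^2 = 9 ≡ 9 (mod 71)
16^10 = 16^8 · 16^2 ≡ 9 · 43 ≡ 32 (mod 71).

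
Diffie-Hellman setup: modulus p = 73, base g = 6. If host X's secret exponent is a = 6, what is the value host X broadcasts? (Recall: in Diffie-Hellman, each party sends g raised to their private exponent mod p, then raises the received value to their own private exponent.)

Public value = 6^6 mod 73.
6^1 ≡ 6 (mod 73)
6^2 = (6^1)^2 ≡ 6^2 = 36 ≡ 36 (mod 73)
6^4 = (6^2)^2 ≡ 36^2 = 1296 ≡ 55 (mod 73)
6^6 = 6^4 · 6^2 ≡ 55 · 36 ≡ 9 (mod 73).

9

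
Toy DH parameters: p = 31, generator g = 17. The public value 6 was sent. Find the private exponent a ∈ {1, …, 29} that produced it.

25

Try successive powers of 17 modulo 31:
17^1 ≡ 17
17^2 ≡ 10
17^3 ≡ 15
17^4 ≡ 7
17^5 ≡ 26
17^6 ≡ 8
17^7 ≡ 12
17^8 ≡ 18
17^9 ≡ 27
17^10 ≡ 25
17^11 ≡ 22
17^12 ≡ 2
17^13 ≡ 3
17^14 ≡ 20
17^15 ≡ 30
17^16 ≡ 14
17^17 ≡ 21
17^18 ≡ 16
17^19 ≡ 24
17^20 ≡ 5
17^21 ≡ 23
17^22 ≡ 19
17^23 ≡ 13
17^24 ≡ 4
17^25 ≡ 6
Found: a = 25.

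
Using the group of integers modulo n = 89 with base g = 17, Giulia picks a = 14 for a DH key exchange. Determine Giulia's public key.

11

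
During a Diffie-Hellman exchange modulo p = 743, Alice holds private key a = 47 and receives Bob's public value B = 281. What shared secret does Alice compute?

509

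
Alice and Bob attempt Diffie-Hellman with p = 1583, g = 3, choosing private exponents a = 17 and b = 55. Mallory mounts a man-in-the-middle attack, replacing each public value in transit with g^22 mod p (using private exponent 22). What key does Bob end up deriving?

79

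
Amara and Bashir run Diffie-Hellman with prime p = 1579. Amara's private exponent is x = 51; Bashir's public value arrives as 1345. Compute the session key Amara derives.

1148

Shared key K = 1345^51 mod 1579.
1345^1 ≡ 1345 (mod 1579)
1345^2 = (1345^1)^2 ≡ 1345^2 = 1809025 ≡ 1070 (mod 1579)
1345^4 = (1345^2)^2 ≡ 1070^2 = 1144900 ≡ 125 (mod 1579)
1345^8 = (1345^4)^2 ≡ 125^2 = 15625 ≡ 1414 (mod 1579)
1345^16 = (1345^8)^2 ≡ 1414^2 = 1999396 ≡ 382 (mod 1579)
1345^32 = (1345^16)^2 ≡ 382^2 = 145924 ≡ 656 (mod 1579)
1345^51 = 1345^32 · 1345^16 · 1345^2 · 1345^1 ≡ 656 · 382 · 1070 · 1345 ≡ 1148 (mod 1579).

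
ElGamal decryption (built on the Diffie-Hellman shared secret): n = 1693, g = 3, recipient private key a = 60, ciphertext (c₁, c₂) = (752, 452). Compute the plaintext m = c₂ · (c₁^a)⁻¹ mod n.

Shared mask s = c₁^a mod n = 752^60 mod 1693.
752^1 ≡ 752 (mod 1693)
752^2 = (752^1)^2 ≡ 752^2 = 565504 ≡ 42 (mod 1693)
752^4 = (752^2)^2 ≡ 42^2 = 1764 ≡ 71 (mod 1693)
752^8 = (752^4)^2 ≡ 71^2 = 5041 ≡ 1655 (mod 1693)
752^16 = (752^8)^2 ≡ 1655^2 = 2739025 ≡ 1444 (mod 1693)
752^32 = (752^16)^2 ≡ 1444^2 = 2085136 ≡ 1053 (mod 1693)
752^60 = 752^32 · 752^16 · 752^8 · 752^4 ≡ 1053 · 1444 · 1655 · 71 ≡ 1000 (mod 1693).
So s = 1000; s⁻¹ ≡ 750 (mod 1693).
m = c₂ · s⁻¹ mod 1693 = 452 · 750 mod 1693 = 400.

400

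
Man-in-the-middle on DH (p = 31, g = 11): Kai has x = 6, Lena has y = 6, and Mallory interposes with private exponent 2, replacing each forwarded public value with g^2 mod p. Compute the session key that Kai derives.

Kai receives Mallory's public value M = 11^2 mod 31 instead of the honest one.
11^1 ≡ 11 (mod 31)
11^2 = (11^1)^2 ≡ 11^2 = 121 ≡ 28 (mod 31)
So M = 28. Kai computes K = M^6 mod 31.
28^1 ≡ 28 (mod 31)
28^2 = (28^1)^2 ≡ 28^2 = 784 ≡ 9 (mod 31)
28^4 = (28^2)^2 ≡ 9^2 = 81 ≡ 19 (mod 31)
28^6 = 28^4 · 28^2 ≡ 19 · 9 ≡ 16 (mod 31).

16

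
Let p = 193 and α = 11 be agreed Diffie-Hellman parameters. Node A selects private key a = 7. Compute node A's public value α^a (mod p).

Public value = 11^7 (mod 193).
11^1 ≡ 11 (mod 193)
11^2 = (11^1)^2 ≡ 11^2 = 121 ≡ 121 (mod 193)
11^4 = (11^2)^2 ≡ 121^2 = 14641 ≡ 166 (mod 193)
11^7 = 11^4 · 11^2 · 11^1 ≡ 166 · 121 · 11 ≡ 154 (mod 193).

154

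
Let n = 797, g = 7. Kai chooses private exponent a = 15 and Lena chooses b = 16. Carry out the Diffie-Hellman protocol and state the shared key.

Kai sends A = g^a mod n = 7^15 mod 797.
7^1 ≡ 7 (mod 797)
7^2 = (7^1)^2 ≡ 7^2 = 49 ≡ 49 (mod 797)
7^4 = (7^2)^2 ≡ 49^2 = 2401 ≡ 10 (mod 797)
7^8 = (7^4)^2 ≡ 10^2 = 100 ≡ 100 (mod 797)
7^15 = 7^8 · 7^4 · 7^2 · 7^1 ≡ 100 · 10 · 49 · 7 ≡ 290 (mod 797).
So A = 290. Lena then computes K = A^b mod n = 290^16 mod 797.
290^1 ≡ 290 (mod 797)
290^2 = (290^1)^2 ≡ 290^2 = 84100 ≡ 415 (mod 797)
290^4 = (290^2)^2 ≡ 415^2 = 172225 ≡ 73 (mod 797)
290^8 = (290^4)^2 ≡ 73^2 = 5329 ≡ 547 (mod 797)
290^16 = (290^8)^2 ≡ 547^2 = 299209 ≡ 334 (mod 797)

334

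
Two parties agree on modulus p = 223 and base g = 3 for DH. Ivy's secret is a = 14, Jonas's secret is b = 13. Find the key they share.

18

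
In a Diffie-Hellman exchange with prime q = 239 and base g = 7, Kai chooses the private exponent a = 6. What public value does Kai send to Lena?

61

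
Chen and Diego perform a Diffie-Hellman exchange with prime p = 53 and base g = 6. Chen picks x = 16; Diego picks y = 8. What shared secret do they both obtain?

Diego sends B = g^y mod p = 6^8 mod 53.
6^1 ≡ 6 (mod 53)
6^2 = (6^1)^2 ≡ 6^2 = 36 ≡ 36 (mod 53)
6^4 = (6^2)^2 ≡ 36^2 = 1296 ≡ 24 (mod 53)
6^8 = (6^4)^2 ≡ 24^2 = 576 ≡ 46 (mod 53)
So B = 46. Chen then computes K = B^x mod p = 46^16 mod 53.
46^1 ≡ 46 (mod 53)
46^2 = (46^1)^2 ≡ 46^2 = 2116 ≡ 49 (mod 53)
46^4 = (46^2)^2 ≡ 49^2 = 2401 ≡ 16 (mod 53)
46^8 = (46^4)^2 ≡ 16^2 = 256 ≡ 44 (mod 53)
46^16 = (46^8)^2 ≡ 44^2 = 1936 ≡ 28 (mod 53)

28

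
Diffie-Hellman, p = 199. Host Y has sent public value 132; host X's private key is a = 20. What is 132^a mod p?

8

Shared key K = 132^20 mod 199.
132^1 ≡ 132 (mod 199)
132^2 = (132^1)^2 ≡ 132^2 = 17424 ≡ 111 (mod 199)
132^4 = (132^2)^2 ≡ 111^2 = 12321 ≡ 182 (mod 199)
132^8 = (132^4)^2 ≡ 182^2 = 33124 ≡ 90 (mod 199)
132^16 = (132^8)^2 ≡ 90^2 = 8100 ≡ 140 (mod 199)
132^20 = 132^16 · 132^4 ≡ 140 · 182 ≡ 8 (mod 199).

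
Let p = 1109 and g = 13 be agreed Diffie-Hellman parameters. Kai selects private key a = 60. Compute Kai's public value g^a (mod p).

Public value = 13^60 (mod 1109).
13^1 ≡ 13 (mod 1109)
13^2 = (13^1)^2 ≡ 13^2 = 169 ≡ 169 (mod 1109)
13^4 = (13^2)^2 ≡ 169^2 = 28561 ≡ 836 (mod 1109)
13^8 = (13^4)^2 ≡ 836^2 = 698896 ≡ 226 (mod 1109)
13^16 = (13^8)^2 ≡ 226^2 = 51076 ≡ 62 (mod 1109)
13^32 = (13^16)^2 ≡ 62^2 = 3844 ≡ 517 (mod 1109)
13^60 = 13^32 · 13^16 · 13^8 · 13^4 ≡ 517 · 62 · 226 · 836 ≡ 918 (mod 1109).

918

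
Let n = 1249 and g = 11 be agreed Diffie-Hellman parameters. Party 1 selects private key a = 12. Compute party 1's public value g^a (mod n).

874

Public value = 11^12 (mod 1249).
11^1 ≡ 11 (mod 1249)
11^2 = (11^1)^2 ≡ 11^2 = 121 ≡ 121 (mod 1249)
11^4 = (11^2)^2 ≡ 121^2 = 14641 ≡ 902 (mod 1249)
11^8 = (11^4)^2 ≡ 902^2 = 813604 ≡ 505 (mod 1249)
11^12 = 11^8 · 11^4 ≡ 505 · 902 ≡ 874 (mod 1249).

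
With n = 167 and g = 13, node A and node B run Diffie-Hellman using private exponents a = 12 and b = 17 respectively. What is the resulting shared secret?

75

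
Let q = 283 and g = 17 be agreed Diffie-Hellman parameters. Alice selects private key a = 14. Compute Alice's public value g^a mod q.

Public value = 17^14 mod 283.
17^1 ≡ 17 (mod 283)
17^2 = (17^1)^2 ≡ 17^2 = 289 ≡ 6 (mod 283)
17^4 = (17^2)^2 ≡ 6^2 = 36 ≡ 36 (mod 283)
17^8 = (17^4)^2 ≡ 36^2 = 1296 ≡ 164 (mod 283)
17^14 = 17^8 · 17^4 · 17^2 ≡ 164 · 36 · 6 ≡ 49 (mod 283).

49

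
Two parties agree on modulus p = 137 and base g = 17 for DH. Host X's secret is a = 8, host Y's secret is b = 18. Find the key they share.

72

Host X sends A = g^a mod p = 17^8 mod 137.
17^1 ≡ 17 (mod 137)
17^2 = (17^1)^2 ≡ 17^2 = 289 ≡ 15 (mod 137)
17^4 = (17^2)^2 ≡ 15^2 = 225 ≡ 88 (mod 137)
17^8 = (17^4)^2 ≡ 88^2 = 7744 ≡ 72 (mod 137)
So A = 72. Host Y then computes K = A^b mod p = 72^18 mod 137.
72^1 ≡ 72 (mod 137)
72^2 = (72^1)^2 ≡ 72^2 = 5184 ≡ 115 (mod 137)
72^4 = (72^2)^2 ≡ 115^2 = 13225 ≡ 73 (mod 137)
72^8 = (72^4)^2 ≡ 73^2 = 5329 ≡ 123 (mod 137)
72^16 = (72^8)^2 ≡ 123^2 = 15129 ≡ 59 (mod 137)
72^18 = 72^16 · 72^2 ≡ 59 · 115 ≡ 72 (mod 137).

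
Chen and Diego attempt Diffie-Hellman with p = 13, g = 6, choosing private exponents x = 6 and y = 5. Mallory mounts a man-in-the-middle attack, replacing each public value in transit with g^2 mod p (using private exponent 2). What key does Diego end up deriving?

Diego receives Mallory's public value M = 6^2 mod 13 instead of the honest one.
6^1 ≡ 6 (mod 13)
6^2 = (6^1)^2 ≡ 6^2 = 36 ≡ 10 (mod 13)
So M = 10. Diego computes K = M^5 mod 13.
10^1 ≡ 10 (mod 13)
10^2 = (10^1)^2 ≡ 10^2 = 100 ≡ 9 (mod 13)
10^4 = (10^2)^2 ≡ 9^2 = 81 ≡ 3 (mod 13)
10^5 = 10^4 · 10^1 ≡ 3 · 10 ≡ 4 (mod 13).

4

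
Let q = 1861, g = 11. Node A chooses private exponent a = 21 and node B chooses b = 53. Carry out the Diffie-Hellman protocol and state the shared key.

1115

Node B sends B = g^b mod q = 11^53 mod 1861.
11^1 ≡ 11 (mod 1861)
11^2 = (11^1)^2 ≡ 11^2 = 121 ≡ 121 (mod 1861)
11^4 = (11^2)^2 ≡ 121^2 = 14641 ≡ 1614 (mod 1861)
11^8 = (11^4)^2 ≡ 1614^2 = 2604996 ≡ 1457 (mod 1861)
11^16 = (11^8)^2 ≡ 1457^2 = 2122849 ≡ 1309 (mod 1861)
11^32 = (11^16)^2 ≡ 1309^2 = 1713481 ≡ 1361 (mod 1861)
11^53 = 11^32 · 11^16 · 11^4 · 11^1 ≡ 1361 · 1309 · 1614 · 11 ≡ 1672 (mod 1861).
So B = 1672. Node A then computes K = B^a mod q = 1672^21 mod 1861.
1672^1 ≡ 1672 (mod 1861)
1672^2 = (1672^1)^2 ≡ 1672^2 = 2795584 ≡ 362 (mod 1861)
1672^4 = (1672^2)^2 ≡ 362^2 = 131044 ≡ 774 (mod 1861)
1672^8 = (1672^4)^2 ≡ 774^2 = 599076 ≡ 1695 (mod 1861)
1672^16 = (1672^8)^2 ≡ 1695^2 = 2873025 ≡ 1502 (mod 1861)
1672^21 = 1672^16 · 1672^4 · 1672^1 ≡ 1502 · 774 · 1672 ≡ 1115 (mod 1861).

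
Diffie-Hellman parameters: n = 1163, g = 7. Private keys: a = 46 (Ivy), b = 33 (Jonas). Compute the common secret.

Jonas sends B = g^b mod n = 7^33 mod 1163.
7^1 ≡ 7 (mod 1163)
7^2 = (7^1)^2 ≡ 7^2 = 49 ≡ 49 (mod 1163)
7^4 = (7^2)^2 ≡ 49^2 = 2401 ≡ 75 (mod 1163)
7^8 = (7^4)^2 ≡ 75^2 = 5625 ≡ 973 (mod 1163)
7^16 = (7^8)^2 ≡ 973^2 = 946729 ≡ 47 (mod 1163)
7^32 = (7^16)^2 ≡ 47^2 = 2209 ≡ 1046 (mod 1163)
7^33 = 7^32 · 7^1 ≡ 1046 · 7 ≡ 344 (mod 1163).
So B = 344. Ivy then computes K = B^a mod n = 344^46 mod 1163.
344^1 ≡ 344 (mod 1163)
344^2 = (344^1)^2 ≡ 344^2 = 118336 ≡ 873 (mod 1163)
344^4 = (344^2)^2 ≡ 873^2 = 762129 ≡ 364 (mod 1163)
344^8 = (344^4)^2 ≡ 364^2 = 132496 ≡ 1077 (mod 1163)
344^16 = (344^8)^2 ≡ 1077^2 = 1159929 ≡ 418 (mod 1163)
344^32 = (344^16)^2 ≡ 418^2 = 174724 ≡ 274 (mod 1163)
344^46 = 344^32 · 344^8 · 344^4 · 344^2 ≡ 274 · 1077 · 364 · 873 ≡ 744 (mod 1163).

744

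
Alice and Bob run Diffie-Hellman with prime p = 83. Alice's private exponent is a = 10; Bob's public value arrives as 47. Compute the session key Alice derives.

61

Shared key K = 47^10 mod 83.
47^1 ≡ 47 (mod 83)
47^2 = (47^1)^2 ≡ 47^2 = 2209 ≡ 51 (mod 83)
47^4 = (47^2)^2 ≡ 51^2 = 2601 ≡ 28 (mod 83)
47^8 = (47^4)^2 ≡ 28^2 = 784 ≡ 37 (mod 83)
47^10 = 47^8 · 47^2 ≡ 37 · 51 ≡ 61 (mod 83).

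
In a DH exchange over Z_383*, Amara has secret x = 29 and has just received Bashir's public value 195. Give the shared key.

Shared key K = 195^29 mod 383.
195^1 ≡ 195 (mod 383)
195^2 = (195^1)^2 ≡ 195^2 = 38025 ≡ 108 (mod 383)
195^4 = (195^2)^2 ≡ 108^2 = 11664 ≡ 174 (mod 383)
195^8 = (195^4)^2 ≡ 174^2 = 30276 ≡ 19 (mod 383)
195^16 = (195^8)^2 ≡ 19^2 = 361 ≡ 361 (mod 383)
195^29 = 195^16 · 195^8 · 195^4 · 195^1 ≡ 361 · 19 · 174 · 195 ≡ 133 (mod 383).

133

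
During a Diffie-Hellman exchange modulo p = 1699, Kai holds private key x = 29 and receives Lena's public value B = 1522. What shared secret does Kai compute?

405

Shared key K = 1522^29 mod 1699.
1522^1 ≡ 1522 (mod 1699)
1522^2 = (1522^1)^2 ≡ 1522^2 = 2316484 ≡ 747 (mod 1699)
1522^4 = (1522^2)^2 ≡ 747^2 = 558009 ≡ 737 (mod 1699)
1522^8 = (1522^4)^2 ≡ 737^2 = 543169 ≡ 1188 (mod 1699)
1522^16 = (1522^8)^2 ≡ 1188^2 = 1411344 ≡ 1174 (mod 1699)
1522^29 = 1522^16 · 1522^8 · 1522^4 · 1522^1 ≡ 1174 · 1188 · 737 · 1522 ≡ 405 (mod 1699).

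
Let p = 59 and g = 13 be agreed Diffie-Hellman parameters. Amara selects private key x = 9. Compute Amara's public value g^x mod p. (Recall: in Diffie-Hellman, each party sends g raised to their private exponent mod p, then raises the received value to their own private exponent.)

Public value = 13^9 mod 59.
13^1 ≡ 13 (mod 59)
13^2 = (13^1)^2 ≡ 13^2 = 169 ≡ 51 (mod 59)
13^4 = (13^2)^2 ≡ 51^2 = 2601 ≡ 5 (mod 59)
13^8 = (13^4)^2 ≡ 5^2 = 25 ≡ 25 (mod 59)
13^9 = 13^8 · 13^1 ≡ 25 · 13 ≡ 30 (mod 59).

30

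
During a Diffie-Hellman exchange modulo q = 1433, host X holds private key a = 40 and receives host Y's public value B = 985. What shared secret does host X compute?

Shared key K = 985^40 mod 1433.
985^1 ≡ 985 (mod 1433)
985^2 = (985^1)^2 ≡ 985^2 = 970225 ≡ 84 (mod 1433)
985^4 = (985^2)^2 ≡ 84^2 = 7056 ≡ 1324 (mod 1433)
985^8 = (985^4)^2 ≡ 1324^2 = 1752976 ≡ 417 (mod 1433)
985^16 = (985^8)^2 ≡ 417^2 = 173889 ≡ 496 (mod 1433)
985^32 = (985^16)^2 ≡ 496^2 = 246016 ≡ 973 (mod 1433)
985^40 = 985^32 · 985^8 ≡ 973 · 417 ≡ 202 (mod 1433).

202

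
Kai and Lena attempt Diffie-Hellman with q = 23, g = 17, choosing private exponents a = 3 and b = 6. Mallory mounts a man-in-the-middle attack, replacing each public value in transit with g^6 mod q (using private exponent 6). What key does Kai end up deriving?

Kai receives Mallory's public value M = 17^6 mod 23 instead of the honest one.
17^1 ≡ 17 (mod 23)
17^2 = (17^1)^2 ≡ 17^2 = 289 ≡ 13 (mod 23)
17^4 = (17^2)^2 ≡ 13^2 = 169 ≡ 8 (mod 23)
17^6 = 17^4 · 17^2 ≡ 8 · 13 ≡ 12 (mod 23).
So M = 12. Kai computes K = M^3 mod 23.
12^1 ≡ 12 (mod 23)
12^2 = (12^1)^2 ≡ 12^2 = 144 ≡ 6 (mod 23)
12^3 = 12^2 · 12^1 ≡ 6 · 12 ≡ 3 (mod 23).

3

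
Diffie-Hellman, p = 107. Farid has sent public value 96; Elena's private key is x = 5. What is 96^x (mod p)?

Shared key K = 96^5 mod 107.
96^1 ≡ 96 (mod 107)
96^2 = (96^1)^2 ≡ 96^2 = 9216 ≡ 14 (mod 107)
96^4 = (96^2)^2 ≡ 14^2 = 196 ≡ 89 (mod 107)
96^5 = 96^4 · 96^1 ≡ 89 · 96 ≡ 91 (mod 107).

91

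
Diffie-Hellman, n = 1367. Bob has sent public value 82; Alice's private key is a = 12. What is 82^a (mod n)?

364

Shared key K = 82^12 mod 1367.
82^1 ≡ 82 (mod 1367)
82^2 = (82^1)^2 ≡ 82^2 = 6724 ≡ 1256 (mod 1367)
82^4 = (82^2)^2 ≡ 1256^2 = 1577536 ≡ 18 (mod 1367)
82^8 = (82^4)^2 ≡ 18^2 = 324 ≡ 324 (mod 1367)
82^12 = 82^8 · 82^4 ≡ 324 · 18 ≡ 364 (mod 1367).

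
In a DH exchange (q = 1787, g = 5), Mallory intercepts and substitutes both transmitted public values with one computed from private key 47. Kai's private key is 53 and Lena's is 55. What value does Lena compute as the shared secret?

1678

Lena receives Mallory's public value M = 5^47 mod 1787 instead of the honest one.
5^1 ≡ 5 (mod 1787)
5^2 = (5^1)^2 ≡ 5^2 = 25 ≡ 25 (mod 1787)
5^4 = (5^2)^2 ≡ 25^2 = 625 ≡ 625 (mod 1787)
5^8 = (5^4)^2 ≡ 625^2 = 390625 ≡ 1059 (mod 1787)
5^16 = (5^8)^2 ≡ 1059^2 = 1121481 ≡ 1032 (mod 1787)
5^32 = (5^16)^2 ≡ 1032^2 = 1065024 ≡ 1759 (mod 1787)
5^47 = 5^32 · 5^8 · 5^4 · 5^2 · 5^1 ≡ 1759 · 1059 · 625 · 25 · 5 ≡ 654 (mod 1787).
So M = 654. Lena computes K = M^55 mod 1787.
654^1 ≡ 654 (mod 1787)
654^2 = (654^1)^2 ≡ 654^2 = 427716 ≡ 623 (mod 1787)
654^4 = (654^2)^2 ≡ 623^2 = 388129 ≡ 350 (mod 1787)
654^8 = (654^4)^2 ≡ 350^2 = 122500 ≡ 984 (mod 1787)
654^16 = (654^8)^2 ≡ 984^2 = 968256 ≡ 1489 (mod 1787)
654^32 = (654^16)^2 ≡ 1489^2 = 2217121 ≡ 1241 (mod 1787)
654^55 = 654^32 · 654^16 · 654^4 · 654^2 · 654^1 ≡ 1241 · 1489 · 350 · 623 · 654 ≡ 1678 (mod 1787).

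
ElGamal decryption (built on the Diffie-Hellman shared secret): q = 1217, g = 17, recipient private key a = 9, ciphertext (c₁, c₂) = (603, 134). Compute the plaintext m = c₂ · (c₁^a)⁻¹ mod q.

221

Shared mask s = c₁^a mod q = 603^9 mod 1217.
603^1 ≡ 603 (mod 1217)
603^2 = (603^1)^2 ≡ 603^2 = 363609 ≡ 943 (mod 1217)
603^4 = (603^2)^2 ≡ 943^2 = 889249 ≡ 839 (mod 1217)
603^8 = (603^4)^2 ≡ 839^2 = 703921 ≡ 495 (mod 1217)
603^9 = 603^8 · 603^1 ≡ 495 · 603 ≡ 320 (mod 1217).
So s = 320; s⁻¹ ≡ 483 (mod 1217).
m = c₂ · s⁻¹ mod 1217 = 134 · 483 mod 1217 = 221.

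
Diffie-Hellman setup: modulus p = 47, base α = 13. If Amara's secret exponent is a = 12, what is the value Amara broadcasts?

Public value = 13^12 mod 47.
13^1 ≡ 13 (mod 47)
13^2 = (13^1)^2 ≡ 13^2 = 169 ≡ 28 (mod 47)
13^4 = (13^2)^2 ≡ 28^2 = 784 ≡ 32 (mod 47)
13^8 = (13^4)^2 ≡ 32^2 = 1024 ≡ 37 (mod 47)
13^12 = 13^8 · 13^4 ≡ 37 · 32 ≡ 9 (mod 47).

9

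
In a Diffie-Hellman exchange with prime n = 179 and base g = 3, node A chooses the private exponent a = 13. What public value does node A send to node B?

149

Public value = 3^13 mod 179.
3^1 ≡ 3 (mod 179)
3^2 = (3^1)^2 ≡ 3^2 = 9 ≡ 9 (mod 179)
3^4 = (3^2)^2 ≡ 9^2 = 81 ≡ 81 (mod 179)
3^8 = (3^4)^2 ≡ 81^2 = 6561 ≡ 117 (mod 179)
3^13 = 3^8 · 3^4 · 3^1 ≡ 117 · 81 · 3 ≡ 149 (mod 179).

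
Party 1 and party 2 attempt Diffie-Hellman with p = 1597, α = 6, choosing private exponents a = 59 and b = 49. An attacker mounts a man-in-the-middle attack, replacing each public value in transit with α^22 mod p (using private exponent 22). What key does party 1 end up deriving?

Party 1 receives an attacker's public value M = 6^22 mod 1597 instead of the honest one.
6^1 ≡ 6 (mod 1597)
6^2 = (6^1)^2 ≡ 6^2 = 36 ≡ 36 (mod 1597)
6^4 = (6^2)^2 ≡ 36^2 = 1296 ≡ 1296 (mod 1597)
6^8 = (6^4)^2 ≡ 1296^2 = 1679616 ≡ 1169 (mod 1597)
6^16 = (6^8)^2 ≡ 1169^2 = 1366561 ≡ 1126 (mod 1597)
6^22 = 6^16 · 6^4 · 6^2 ≡ 1126 · 1296 · 36 ≡ 1341 (mod 1597).
So M = 1341. Party 1 computes K = M^59 mod 1597.
1341^1 ≡ 1341 (mod 1597)
1341^2 = (1341^1)^2 ≡ 1341^2 = 1798281 ≡ 59 (mod 1597)
1341^4 = (1341^2)^2 ≡ 59^2 = 3481 ≡ 287 (mod 1597)
1341^8 = (1341^4)^2 ≡ 287^2 = 82369 ≡ 922 (mod 1597)
1341^16 = (1341^8)^2 ≡ 922^2 = 850084 ≡ 480 (mod 1597)
1341^32 = (1341^16)^2 ≡ 480^2 = 230400 ≡ 432 (mod 1597)
1341^59 = 1341^32 · 1341^16 · 1341^8 · 1341^2 · 1341^1 ≡ 432 · 480 · 922 · 59 · 1341 ≡ 821 (mod 1597).

821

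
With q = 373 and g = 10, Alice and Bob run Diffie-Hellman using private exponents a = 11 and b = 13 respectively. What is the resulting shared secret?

Alice sends A = g^a mod q = 10^11 mod 373.
10^1 ≡ 10 (mod 373)
10^2 = (10^1)^2 ≡ 10^2 = 100 ≡ 100 (mod 373)
10^4 = (10^2)^2 ≡ 100^2 = 10000 ≡ 302 (mod 373)
10^8 = (10^4)^2 ≡ 302^2 = 91204 ≡ 192 (mod 373)
10^11 = 10^8 · 10^2 · 10^1 ≡ 192 · 100 · 10 ≡ 278 (mod 373).
So A = 278. Bob then computes K = A^b mod q = 278^13 mod 373.
278^1 ≡ 278 (mod 373)
278^2 = (278^1)^2 ≡ 278^2 = 77284 ≡ 73 (mod 373)
278^4 = (278^2)^2 ≡ 73^2 = 5329 ≡ 107 (mod 373)
278^8 = (278^4)^2 ≡ 107^2 = 11449 ≡ 259 (mod 373)
278^13 = 278^8 · 278^4 · 278^1 ≡ 259 · 107 · 278 ≡ 272 (mod 373).

272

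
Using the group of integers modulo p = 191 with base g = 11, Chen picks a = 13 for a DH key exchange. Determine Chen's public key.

122

Public value = 11^13 mod 191.
11^1 ≡ 11 (mod 191)
11^2 = (11^1)^2 ≡ 11^2 = 121 ≡ 121 (mod 191)
11^4 = (11^2)^2 ≡ 121^2 = 14641 ≡ 125 (mod 191)
11^8 = (11^4)^2 ≡ 125^2 = 15625 ≡ 154 (mod 191)
11^13 = 11^8 · 11^4 · 11^1 ≡ 154 · 125 · 11 ≡ 122 (mod 191).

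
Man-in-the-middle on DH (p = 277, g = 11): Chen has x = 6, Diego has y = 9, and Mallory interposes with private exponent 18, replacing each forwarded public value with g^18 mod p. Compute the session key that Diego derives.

108

Diego receives Mallory's public value M = 11^18 mod 277 instead of the honest one.
11^1 ≡ 11 (mod 277)
11^2 = (11^1)^2 ≡ 11^2 = 121 ≡ 121 (mod 277)
11^4 = (11^2)^2 ≡ 121^2 = 14641 ≡ 237 (mod 277)
11^8 = (11^4)^2 ≡ 237^2 = 56169 ≡ 215 (mod 277)
11^16 = (11^8)^2 ≡ 215^2 = 46225 ≡ 243 (mod 277)
11^18 = 11^16 · 11^2 ≡ 243 · 121 ≡ 41 (mod 277).
So M = 41. Diego computes K = M^9 mod 277.
41^1 ≡ 41 (mod 277)
41^2 = (41^1)^2 ≡ 41^2 = 1681 ≡ 19 (mod 277)
41^4 = (41^2)^2 ≡ 19^2 = 361 ≡ 84 (mod 277)
41^8 = (41^4)^2 ≡ 84^2 = 7056 ≡ 131 (mod 277)
41^9 = 41^8 · 41^1 ≡ 131 · 41 ≡ 108 (mod 277).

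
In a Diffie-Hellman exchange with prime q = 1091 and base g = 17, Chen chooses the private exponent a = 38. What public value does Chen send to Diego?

Public value = 17^38 mod 1091.
17^1 ≡ 17 (mod 1091)
17^2 = (17^1)^2 ≡ 17^2 = 289 ≡ 289 (mod 1091)
17^4 = (17^2)^2 ≡ 289^2 = 83521 ≡ 605 (mod 1091)
17^8 = (17^4)^2 ≡ 605^2 = 366025 ≡ 540 (mod 1091)
17^16 = (17^8)^2 ≡ 540^2 = 291600 ≡ 303 (mod 1091)
17^32 = (17^16)^2 ≡ 303^2 = 91809 ≡ 165 (mod 1091)
17^38 = 17^32 · 17^4 · 17^2 ≡ 165 · 605 · 289 ≡ 112 (mod 1091).

112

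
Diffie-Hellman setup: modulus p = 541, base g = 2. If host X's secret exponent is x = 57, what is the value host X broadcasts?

Public value = 2^57 mod 541.
2^1 ≡ 2 (mod 541)
2^2 = (2^1)^2 ≡ 2^2 = 4 ≡ 4 (mod 541)
2^4 = (2^2)^2 ≡ 4^2 = 16 ≡ 16 (mod 541)
2^8 = (2^4)^2 ≡ 16^2 = 256 ≡ 256 (mod 541)
2^16 = (2^8)^2 ≡ 256^2 = 65536 ≡ 75 (mod 541)
2^32 = (2^16)^2 ≡ 75^2 = 5625 ≡ 215 (mod 541)
2^57 = 2^32 · 2^16 · 2^8 · 2^1 ≡ 215 · 75 · 256 · 2 ≡ 340 (mod 541).

340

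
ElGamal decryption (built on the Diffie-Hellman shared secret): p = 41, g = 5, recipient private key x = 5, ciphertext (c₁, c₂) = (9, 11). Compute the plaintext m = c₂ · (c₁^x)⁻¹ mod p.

Shared mask s = c₁^x mod p = 9^5 mod 41.
9^1 ≡ 9 (mod 41)
9^2 = (9^1)^2 ≡ 9^2 = 81 ≡ 40 (mod 41)
9^4 = (9^2)^2 ≡ 40^2 = 1600 ≡ 1 (mod 41)
9^5 = 9^4 · 9^1 ≡ 1 · 9 ≡ 9 (mod 41).
So s = 9; s⁻¹ ≡ 32 (mod 41).
m = c₂ · s⁻¹ mod 41 = 11 · 32 mod 41 = 24.

24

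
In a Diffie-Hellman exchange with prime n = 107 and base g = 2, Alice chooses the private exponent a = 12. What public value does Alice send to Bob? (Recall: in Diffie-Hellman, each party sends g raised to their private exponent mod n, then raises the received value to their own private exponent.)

30

Public value = 2^12 (mod 107).
2^1 ≡ 2 (mod 107)
2^2 = (2^1)^2 ≡ 2^2 = 4 ≡ 4 (mod 107)
2^4 = (2^2)^2 ≡ 4^2 = 16 ≡ 16 (mod 107)
2^8 = (2^4)^2 ≡ 16^2 = 256 ≡ 42 (mod 107)
2^12 = 2^8 · 2^4 ≡ 42 · 16 ≡ 30 (mod 107).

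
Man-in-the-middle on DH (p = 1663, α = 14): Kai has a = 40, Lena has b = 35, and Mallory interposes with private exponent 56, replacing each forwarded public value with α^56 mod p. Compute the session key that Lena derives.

766

Lena receives Mallory's public value M = 14^56 mod 1663 instead of the honest one.
14^1 ≡ 14 (mod 1663)
14^2 = (14^1)^2 ≡ 14^2 = 196 ≡ 196 (mod 1663)
14^4 = (14^2)^2 ≡ 196^2 = 38416 ≡ 167 (mod 1663)
14^8 = (14^4)^2 ≡ 167^2 = 27889 ≡ 1281 (mod 1663)
14^16 = (14^8)^2 ≡ 1281^2 = 1640961 ≡ 1243 (mod 1663)
14^32 = (14^16)^2 ≡ 1243^2 = 1545049 ≡ 122 (mod 1663)
14^56 = 14^32 · 14^16 · 14^8 ≡ 122 · 1243 · 1281 ≡ 170 (mod 1663).
So M = 170. Lena computes K = M^35 mod 1663.
170^1 ≡ 170 (mod 1663)
170^2 = (170^1)^2 ≡ 170^2 = 28900 ≡ 629 (mod 1663)
170^4 = (170^2)^2 ≡ 629^2 = 395641 ≡ 1510 (mod 1663)
170^8 = (170^4)^2 ≡ 1510^2 = 2280100 ≡ 127 (mod 1663)
170^16 = (170^8)^2 ≡ 127^2 = 16129 ≡ 1162 (mod 1663)
170^32 = (170^16)^2 ≡ 1162^2 = 1350244 ≡ 1551 (mod 1663)
170^35 = 170^32 · 170^2 · 170^1 ≡ 1551 · 629 · 170 ≡ 766 (mod 1663).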